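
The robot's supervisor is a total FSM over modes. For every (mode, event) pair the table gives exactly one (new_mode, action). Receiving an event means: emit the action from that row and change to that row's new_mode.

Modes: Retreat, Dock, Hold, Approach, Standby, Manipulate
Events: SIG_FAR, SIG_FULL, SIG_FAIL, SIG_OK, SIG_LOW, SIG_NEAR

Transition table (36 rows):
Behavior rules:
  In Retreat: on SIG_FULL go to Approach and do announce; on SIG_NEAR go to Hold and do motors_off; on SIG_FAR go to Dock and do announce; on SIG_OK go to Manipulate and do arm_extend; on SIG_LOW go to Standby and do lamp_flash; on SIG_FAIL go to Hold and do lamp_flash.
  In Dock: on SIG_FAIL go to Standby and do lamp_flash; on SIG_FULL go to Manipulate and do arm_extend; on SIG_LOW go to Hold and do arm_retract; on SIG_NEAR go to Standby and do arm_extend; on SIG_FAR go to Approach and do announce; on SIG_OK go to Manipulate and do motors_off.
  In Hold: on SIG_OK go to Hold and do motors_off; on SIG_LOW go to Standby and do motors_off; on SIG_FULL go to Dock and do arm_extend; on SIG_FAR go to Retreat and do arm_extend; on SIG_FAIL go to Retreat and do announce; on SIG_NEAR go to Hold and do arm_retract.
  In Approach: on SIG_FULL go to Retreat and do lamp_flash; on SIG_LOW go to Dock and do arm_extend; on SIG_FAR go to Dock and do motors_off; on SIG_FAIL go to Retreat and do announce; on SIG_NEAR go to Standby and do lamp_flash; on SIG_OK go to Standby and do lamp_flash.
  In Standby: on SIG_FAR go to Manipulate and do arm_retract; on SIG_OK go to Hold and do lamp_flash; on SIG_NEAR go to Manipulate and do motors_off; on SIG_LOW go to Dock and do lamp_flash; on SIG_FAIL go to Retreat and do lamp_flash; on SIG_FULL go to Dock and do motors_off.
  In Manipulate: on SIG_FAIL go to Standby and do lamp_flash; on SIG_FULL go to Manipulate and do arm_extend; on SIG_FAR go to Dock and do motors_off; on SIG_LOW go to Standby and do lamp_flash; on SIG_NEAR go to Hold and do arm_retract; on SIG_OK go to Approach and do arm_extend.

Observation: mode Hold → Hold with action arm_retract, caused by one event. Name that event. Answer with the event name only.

SIG_NEAR

try SIG_FAR: (Hold, SIG_FAR) → (Retreat, arm_extend)
try SIG_FULL: (Hold, SIG_FULL) → (Dock, arm_extend)
try SIG_FAIL: (Hold, SIG_FAIL) → (Retreat, announce)
try SIG_OK: (Hold, SIG_OK) → (Hold, motors_off)
try SIG_LOW: (Hold, SIG_LOW) → (Standby, motors_off)
try SIG_NEAR: (Hold, SIG_NEAR) → (Hold, arm_retract)  ← matches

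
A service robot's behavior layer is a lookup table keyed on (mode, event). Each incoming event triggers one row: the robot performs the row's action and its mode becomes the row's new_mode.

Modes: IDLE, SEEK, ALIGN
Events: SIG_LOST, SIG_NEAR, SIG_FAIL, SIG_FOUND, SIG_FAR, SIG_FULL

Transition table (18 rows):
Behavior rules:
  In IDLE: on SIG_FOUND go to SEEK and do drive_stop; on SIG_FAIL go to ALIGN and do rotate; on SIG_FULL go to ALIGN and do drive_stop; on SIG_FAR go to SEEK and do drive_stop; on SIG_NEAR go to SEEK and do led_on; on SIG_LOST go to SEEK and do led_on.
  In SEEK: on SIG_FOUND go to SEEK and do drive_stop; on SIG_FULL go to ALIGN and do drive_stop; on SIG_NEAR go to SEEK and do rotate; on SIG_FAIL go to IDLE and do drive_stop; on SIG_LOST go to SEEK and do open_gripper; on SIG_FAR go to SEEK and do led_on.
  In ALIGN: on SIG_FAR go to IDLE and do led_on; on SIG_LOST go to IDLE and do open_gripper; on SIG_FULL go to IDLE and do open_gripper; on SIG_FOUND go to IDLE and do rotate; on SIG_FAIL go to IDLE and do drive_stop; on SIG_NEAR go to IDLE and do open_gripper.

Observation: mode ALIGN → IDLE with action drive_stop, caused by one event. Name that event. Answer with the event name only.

SIG_FAIL

try SIG_LOST: (ALIGN, SIG_LOST) → (IDLE, open_gripper)
try SIG_NEAR: (ALIGN, SIG_NEAR) → (IDLE, open_gripper)
try SIG_FAIL: (ALIGN, SIG_FAIL) → (IDLE, drive_stop)  ← matches
try SIG_FOUND: (ALIGN, SIG_FOUND) → (IDLE, rotate)
try SIG_FAR: (ALIGN, SIG_FAR) → (IDLE, led_on)
try SIG_FULL: (ALIGN, SIG_FULL) → (IDLE, open_gripper)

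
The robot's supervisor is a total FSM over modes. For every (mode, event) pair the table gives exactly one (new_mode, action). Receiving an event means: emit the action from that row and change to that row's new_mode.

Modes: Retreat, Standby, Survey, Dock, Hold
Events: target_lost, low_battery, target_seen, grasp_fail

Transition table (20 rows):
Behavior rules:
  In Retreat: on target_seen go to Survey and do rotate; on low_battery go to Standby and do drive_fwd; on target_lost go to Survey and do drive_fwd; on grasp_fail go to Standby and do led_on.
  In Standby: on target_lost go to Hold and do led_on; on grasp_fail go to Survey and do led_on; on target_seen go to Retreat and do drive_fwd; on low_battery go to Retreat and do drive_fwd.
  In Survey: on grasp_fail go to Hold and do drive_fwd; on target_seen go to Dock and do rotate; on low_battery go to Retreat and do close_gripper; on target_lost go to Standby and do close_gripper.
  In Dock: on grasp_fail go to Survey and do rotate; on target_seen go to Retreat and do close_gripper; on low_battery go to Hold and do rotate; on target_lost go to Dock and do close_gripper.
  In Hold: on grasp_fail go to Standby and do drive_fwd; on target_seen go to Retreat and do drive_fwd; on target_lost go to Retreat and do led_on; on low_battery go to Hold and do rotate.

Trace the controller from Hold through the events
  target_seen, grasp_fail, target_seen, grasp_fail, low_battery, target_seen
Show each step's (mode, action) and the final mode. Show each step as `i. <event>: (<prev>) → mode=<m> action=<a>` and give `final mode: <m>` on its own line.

1. target_seen: (Hold) → mode=Retreat action=drive_fwd
2. grasp_fail: (Retreat) → mode=Standby action=led_on
3. target_seen: (Standby) → mode=Retreat action=drive_fwd
4. grasp_fail: (Retreat) → mode=Standby action=led_on
5. low_battery: (Standby) → mode=Retreat action=drive_fwd
6. target_seen: (Retreat) → mode=Survey action=rotate

final mode: Survey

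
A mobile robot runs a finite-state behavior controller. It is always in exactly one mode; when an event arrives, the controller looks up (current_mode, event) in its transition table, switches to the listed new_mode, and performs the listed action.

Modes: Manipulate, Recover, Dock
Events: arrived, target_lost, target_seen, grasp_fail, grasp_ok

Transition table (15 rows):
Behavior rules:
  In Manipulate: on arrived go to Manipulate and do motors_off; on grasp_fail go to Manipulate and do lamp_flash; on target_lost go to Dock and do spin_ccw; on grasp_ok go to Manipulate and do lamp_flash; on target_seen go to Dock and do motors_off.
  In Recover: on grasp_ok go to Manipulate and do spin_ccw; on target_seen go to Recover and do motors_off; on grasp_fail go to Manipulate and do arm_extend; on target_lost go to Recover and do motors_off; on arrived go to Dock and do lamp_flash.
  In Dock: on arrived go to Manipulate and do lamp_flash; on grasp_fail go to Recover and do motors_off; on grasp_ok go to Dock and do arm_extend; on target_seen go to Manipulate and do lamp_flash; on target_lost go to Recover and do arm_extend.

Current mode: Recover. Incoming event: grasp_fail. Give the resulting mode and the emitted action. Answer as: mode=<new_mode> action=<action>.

mode=Manipulate action=arm_extend

current mode = Recover; filter table to that mode:
  (Recover, grasp_ok) → (Manipulate, spin_ccw)
  (Recover, target_seen) → (Recover, motors_off)
  (Recover, grasp_fail) → (Manipulate, arm_extend)  ← event matches
  (Recover, target_lost) → (Recover, motors_off)
  (Recover, arrived) → (Dock, lamp_flash)
event = grasp_fail selects (Manipulate, arm_extend)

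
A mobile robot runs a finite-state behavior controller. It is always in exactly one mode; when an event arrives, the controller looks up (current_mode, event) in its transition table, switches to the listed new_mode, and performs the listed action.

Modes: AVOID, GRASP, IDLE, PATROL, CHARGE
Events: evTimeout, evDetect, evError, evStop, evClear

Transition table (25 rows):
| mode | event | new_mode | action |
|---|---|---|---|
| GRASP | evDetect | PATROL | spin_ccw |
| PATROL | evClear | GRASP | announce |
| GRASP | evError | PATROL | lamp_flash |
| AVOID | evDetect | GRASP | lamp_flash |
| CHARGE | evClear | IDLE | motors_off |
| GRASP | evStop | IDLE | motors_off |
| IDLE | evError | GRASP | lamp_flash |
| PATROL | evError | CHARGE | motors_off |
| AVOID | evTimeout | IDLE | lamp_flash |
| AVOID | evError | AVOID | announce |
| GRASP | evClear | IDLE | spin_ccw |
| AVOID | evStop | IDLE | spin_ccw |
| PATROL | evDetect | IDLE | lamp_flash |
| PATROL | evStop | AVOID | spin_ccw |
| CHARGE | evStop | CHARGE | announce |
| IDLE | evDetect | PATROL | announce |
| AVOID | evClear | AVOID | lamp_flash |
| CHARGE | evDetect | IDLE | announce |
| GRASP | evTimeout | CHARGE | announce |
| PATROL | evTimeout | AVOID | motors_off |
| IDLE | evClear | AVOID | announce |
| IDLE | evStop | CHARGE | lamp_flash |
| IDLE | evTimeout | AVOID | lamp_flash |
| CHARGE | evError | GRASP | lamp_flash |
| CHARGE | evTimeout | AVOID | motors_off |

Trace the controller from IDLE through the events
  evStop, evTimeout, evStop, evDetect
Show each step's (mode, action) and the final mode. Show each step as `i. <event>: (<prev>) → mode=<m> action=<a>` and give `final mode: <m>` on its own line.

final mode: PATROL

1. evStop: (IDLE) → mode=CHARGE action=lamp_flash
2. evTimeout: (CHARGE) → mode=AVOID action=motors_off
3. evStop: (AVOID) → mode=IDLE action=spin_ccw
4. evDetect: (IDLE) → mode=PATROL action=announce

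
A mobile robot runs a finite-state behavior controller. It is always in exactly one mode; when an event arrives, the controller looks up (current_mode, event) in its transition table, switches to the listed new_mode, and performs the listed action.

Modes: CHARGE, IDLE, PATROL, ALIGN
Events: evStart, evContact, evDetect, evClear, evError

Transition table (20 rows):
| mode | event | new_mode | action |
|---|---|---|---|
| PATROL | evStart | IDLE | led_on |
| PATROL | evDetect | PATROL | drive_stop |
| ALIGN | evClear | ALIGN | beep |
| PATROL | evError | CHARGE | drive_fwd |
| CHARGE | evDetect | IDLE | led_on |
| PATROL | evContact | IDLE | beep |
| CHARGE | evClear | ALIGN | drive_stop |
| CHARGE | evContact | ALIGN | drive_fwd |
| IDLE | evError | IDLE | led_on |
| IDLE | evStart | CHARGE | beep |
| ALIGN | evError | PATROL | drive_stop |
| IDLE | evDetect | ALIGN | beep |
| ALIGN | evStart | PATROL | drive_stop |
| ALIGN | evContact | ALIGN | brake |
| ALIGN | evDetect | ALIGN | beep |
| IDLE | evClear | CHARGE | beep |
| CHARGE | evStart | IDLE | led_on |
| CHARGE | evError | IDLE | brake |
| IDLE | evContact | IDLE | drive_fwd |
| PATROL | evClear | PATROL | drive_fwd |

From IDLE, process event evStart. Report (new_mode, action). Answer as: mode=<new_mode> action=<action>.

current mode = IDLE; filter table to that mode:
  (IDLE, evError) → (IDLE, led_on)
  (IDLE, evStart) → (CHARGE, beep)  ← event matches
  (IDLE, evDetect) → (ALIGN, beep)
  (IDLE, evClear) → (CHARGE, beep)
  (IDLE, evContact) → (IDLE, drive_fwd)
event = evStart selects (CHARGE, beep)

mode=CHARGE action=beep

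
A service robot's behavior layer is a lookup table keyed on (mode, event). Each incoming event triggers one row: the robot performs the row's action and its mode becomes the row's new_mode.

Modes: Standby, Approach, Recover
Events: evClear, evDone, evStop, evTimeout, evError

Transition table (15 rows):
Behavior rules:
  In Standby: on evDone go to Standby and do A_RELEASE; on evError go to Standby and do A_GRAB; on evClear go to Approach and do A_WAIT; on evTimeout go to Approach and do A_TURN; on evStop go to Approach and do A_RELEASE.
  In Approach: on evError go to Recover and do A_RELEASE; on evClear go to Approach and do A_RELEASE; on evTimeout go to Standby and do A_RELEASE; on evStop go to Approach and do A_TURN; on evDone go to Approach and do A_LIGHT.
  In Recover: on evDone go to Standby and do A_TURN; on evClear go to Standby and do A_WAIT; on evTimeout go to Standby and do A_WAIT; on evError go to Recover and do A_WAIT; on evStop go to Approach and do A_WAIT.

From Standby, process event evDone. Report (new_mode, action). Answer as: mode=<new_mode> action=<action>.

current mode = Standby; filter table to that mode:
  (Standby, evDone) → (Standby, A_RELEASE)  ← event matches
  (Standby, evError) → (Standby, A_GRAB)
  (Standby, evClear) → (Approach, A_WAIT)
  (Standby, evTimeout) → (Approach, A_TURN)
  (Standby, evStop) → (Approach, A_RELEASE)
event = evDone selects (Standby, A_RELEASE)

mode=Standby action=A_RELEASE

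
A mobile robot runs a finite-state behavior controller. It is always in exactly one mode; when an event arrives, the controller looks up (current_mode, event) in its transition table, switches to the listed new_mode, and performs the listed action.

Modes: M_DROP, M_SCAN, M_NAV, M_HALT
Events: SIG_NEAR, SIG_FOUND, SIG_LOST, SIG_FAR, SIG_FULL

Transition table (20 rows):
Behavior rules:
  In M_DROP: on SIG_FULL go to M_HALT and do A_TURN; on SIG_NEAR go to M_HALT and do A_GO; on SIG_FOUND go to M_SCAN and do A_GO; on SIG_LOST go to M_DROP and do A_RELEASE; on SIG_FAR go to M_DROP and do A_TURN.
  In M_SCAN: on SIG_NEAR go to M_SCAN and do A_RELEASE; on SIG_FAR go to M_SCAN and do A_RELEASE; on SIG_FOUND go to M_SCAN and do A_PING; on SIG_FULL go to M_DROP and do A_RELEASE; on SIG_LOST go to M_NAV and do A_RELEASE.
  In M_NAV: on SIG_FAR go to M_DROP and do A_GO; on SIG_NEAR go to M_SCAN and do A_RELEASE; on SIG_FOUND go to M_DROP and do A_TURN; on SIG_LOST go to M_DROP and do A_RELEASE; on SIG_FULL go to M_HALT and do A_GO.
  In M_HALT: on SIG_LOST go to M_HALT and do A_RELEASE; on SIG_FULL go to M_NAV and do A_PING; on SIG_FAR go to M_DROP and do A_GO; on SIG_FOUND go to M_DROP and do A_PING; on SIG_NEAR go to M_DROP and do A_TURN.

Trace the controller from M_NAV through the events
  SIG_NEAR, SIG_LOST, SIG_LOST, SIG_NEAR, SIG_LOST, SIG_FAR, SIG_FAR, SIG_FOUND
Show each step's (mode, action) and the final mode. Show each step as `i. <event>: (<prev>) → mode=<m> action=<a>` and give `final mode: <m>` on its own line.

1. SIG_NEAR: (M_NAV) → mode=M_SCAN action=A_RELEASE
2. SIG_LOST: (M_SCAN) → mode=M_NAV action=A_RELEASE
3. SIG_LOST: (M_NAV) → mode=M_DROP action=A_RELEASE
4. SIG_NEAR: (M_DROP) → mode=M_HALT action=A_GO
5. SIG_LOST: (M_HALT) → mode=M_HALT action=A_RELEASE
6. SIG_FAR: (M_HALT) → mode=M_DROP action=A_GO
7. SIG_FAR: (M_DROP) → mode=M_DROP action=A_TURN
8. SIG_FOUND: (M_DROP) → mode=M_SCAN action=A_GO

final mode: M_SCAN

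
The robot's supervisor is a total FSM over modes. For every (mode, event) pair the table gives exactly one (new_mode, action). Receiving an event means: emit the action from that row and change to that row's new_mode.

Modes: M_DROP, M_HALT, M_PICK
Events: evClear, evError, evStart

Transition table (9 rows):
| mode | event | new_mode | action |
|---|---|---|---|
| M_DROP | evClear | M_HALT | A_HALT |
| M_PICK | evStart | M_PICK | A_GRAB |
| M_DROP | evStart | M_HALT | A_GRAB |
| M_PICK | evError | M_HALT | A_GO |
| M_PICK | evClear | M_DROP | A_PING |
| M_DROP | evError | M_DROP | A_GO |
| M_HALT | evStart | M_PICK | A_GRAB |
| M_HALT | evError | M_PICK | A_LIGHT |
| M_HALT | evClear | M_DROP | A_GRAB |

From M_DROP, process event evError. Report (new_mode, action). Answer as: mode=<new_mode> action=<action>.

current mode = M_DROP; filter table to that mode:
  (M_DROP, evClear) → (M_HALT, A_HALT)
  (M_DROP, evStart) → (M_HALT, A_GRAB)
  (M_DROP, evError) → (M_DROP, A_GO)  ← event matches
event = evError selects (M_DROP, A_GO)

mode=M_DROP action=A_GO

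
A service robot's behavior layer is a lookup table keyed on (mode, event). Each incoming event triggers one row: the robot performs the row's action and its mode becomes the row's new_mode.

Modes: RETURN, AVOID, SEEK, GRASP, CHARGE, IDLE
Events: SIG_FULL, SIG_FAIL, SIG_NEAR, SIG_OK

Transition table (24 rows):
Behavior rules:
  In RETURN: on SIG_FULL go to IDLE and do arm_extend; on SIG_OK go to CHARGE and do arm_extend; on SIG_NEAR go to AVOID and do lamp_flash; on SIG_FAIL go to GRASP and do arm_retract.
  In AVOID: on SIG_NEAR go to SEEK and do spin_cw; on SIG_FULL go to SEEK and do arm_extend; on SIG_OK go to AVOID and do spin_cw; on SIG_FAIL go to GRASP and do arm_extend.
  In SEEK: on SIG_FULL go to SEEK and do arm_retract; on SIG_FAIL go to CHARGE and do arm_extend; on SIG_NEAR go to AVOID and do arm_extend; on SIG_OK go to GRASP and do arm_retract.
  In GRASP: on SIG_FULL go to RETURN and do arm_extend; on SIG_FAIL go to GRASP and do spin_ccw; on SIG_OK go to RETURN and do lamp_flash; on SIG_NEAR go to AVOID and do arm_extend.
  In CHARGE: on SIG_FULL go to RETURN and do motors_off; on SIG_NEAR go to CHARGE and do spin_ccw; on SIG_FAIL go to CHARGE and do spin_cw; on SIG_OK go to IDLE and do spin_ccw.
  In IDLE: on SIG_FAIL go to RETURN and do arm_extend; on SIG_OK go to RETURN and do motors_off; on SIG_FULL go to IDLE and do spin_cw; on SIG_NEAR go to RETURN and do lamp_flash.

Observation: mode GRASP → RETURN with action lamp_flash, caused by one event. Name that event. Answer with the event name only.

SIG_OK

try SIG_FULL: (GRASP, SIG_FULL) → (RETURN, arm_extend)
try SIG_FAIL: (GRASP, SIG_FAIL) → (GRASP, spin_ccw)
try SIG_NEAR: (GRASP, SIG_NEAR) → (AVOID, arm_extend)
try SIG_OK: (GRASP, SIG_OK) → (RETURN, lamp_flash)  ← matches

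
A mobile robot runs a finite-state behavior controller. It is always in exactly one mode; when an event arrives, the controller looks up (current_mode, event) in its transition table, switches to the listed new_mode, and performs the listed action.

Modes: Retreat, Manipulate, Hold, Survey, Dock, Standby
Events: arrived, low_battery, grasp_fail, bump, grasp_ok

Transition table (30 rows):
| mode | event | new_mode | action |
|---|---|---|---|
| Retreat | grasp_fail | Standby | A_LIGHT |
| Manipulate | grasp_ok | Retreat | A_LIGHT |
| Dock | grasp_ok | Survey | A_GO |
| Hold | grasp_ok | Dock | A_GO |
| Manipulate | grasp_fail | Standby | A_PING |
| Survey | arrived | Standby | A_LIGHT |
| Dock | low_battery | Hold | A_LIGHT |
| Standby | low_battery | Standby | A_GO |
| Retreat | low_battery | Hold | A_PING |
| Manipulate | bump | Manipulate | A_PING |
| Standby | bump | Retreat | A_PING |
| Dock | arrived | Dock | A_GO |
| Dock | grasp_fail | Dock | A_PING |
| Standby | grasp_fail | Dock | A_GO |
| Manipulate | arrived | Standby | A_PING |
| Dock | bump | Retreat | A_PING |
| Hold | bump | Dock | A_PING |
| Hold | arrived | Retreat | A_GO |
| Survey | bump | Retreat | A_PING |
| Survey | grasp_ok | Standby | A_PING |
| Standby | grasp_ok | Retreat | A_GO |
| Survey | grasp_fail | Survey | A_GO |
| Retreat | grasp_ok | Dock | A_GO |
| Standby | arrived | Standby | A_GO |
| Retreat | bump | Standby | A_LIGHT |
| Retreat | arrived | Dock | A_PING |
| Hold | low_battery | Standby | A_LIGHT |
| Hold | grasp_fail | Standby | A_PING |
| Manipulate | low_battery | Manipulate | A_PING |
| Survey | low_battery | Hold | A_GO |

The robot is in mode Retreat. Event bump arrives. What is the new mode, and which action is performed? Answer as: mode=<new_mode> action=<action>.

current mode = Retreat; filter table to that mode:
  (Retreat, grasp_fail) → (Standby, A_LIGHT)
  (Retreat, low_battery) → (Hold, A_PING)
  (Retreat, grasp_ok) → (Dock, A_GO)
  (Retreat, bump) → (Standby, A_LIGHT)  ← event matches
  (Retreat, arrived) → (Dock, A_PING)
event = bump selects (Standby, A_LIGHT)

mode=Standby action=A_LIGHT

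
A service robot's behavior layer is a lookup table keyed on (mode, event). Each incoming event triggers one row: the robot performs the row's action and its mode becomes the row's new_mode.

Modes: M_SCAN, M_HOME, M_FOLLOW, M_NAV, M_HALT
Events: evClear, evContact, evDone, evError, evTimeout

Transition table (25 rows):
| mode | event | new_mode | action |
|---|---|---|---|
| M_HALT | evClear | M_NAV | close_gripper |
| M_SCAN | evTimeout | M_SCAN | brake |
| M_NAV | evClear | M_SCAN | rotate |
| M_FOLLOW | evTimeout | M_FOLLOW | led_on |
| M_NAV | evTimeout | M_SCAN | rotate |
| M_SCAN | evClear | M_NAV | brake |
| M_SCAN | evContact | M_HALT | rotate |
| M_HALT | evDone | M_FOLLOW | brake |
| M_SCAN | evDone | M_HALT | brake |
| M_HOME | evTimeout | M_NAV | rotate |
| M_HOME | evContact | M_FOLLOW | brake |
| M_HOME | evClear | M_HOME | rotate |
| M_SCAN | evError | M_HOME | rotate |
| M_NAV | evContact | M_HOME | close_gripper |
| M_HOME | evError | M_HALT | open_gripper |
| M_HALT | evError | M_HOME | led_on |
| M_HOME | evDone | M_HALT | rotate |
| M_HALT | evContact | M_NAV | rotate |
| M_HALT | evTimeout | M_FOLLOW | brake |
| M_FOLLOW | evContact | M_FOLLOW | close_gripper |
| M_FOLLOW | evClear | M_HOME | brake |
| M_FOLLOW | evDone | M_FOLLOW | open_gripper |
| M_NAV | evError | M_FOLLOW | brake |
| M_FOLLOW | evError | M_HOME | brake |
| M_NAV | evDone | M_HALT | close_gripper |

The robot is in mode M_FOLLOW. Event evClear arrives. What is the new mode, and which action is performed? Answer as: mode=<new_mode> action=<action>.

current mode = M_FOLLOW; filter table to that mode:
  (M_FOLLOW, evTimeout) → (M_FOLLOW, led_on)
  (M_FOLLOW, evContact) → (M_FOLLOW, close_gripper)
  (M_FOLLOW, evClear) → (M_HOME, brake)  ← event matches
  (M_FOLLOW, evDone) → (M_FOLLOW, open_gripper)
  (M_FOLLOW, evError) → (M_HOME, brake)
event = evClear selects (M_HOME, brake)

mode=M_HOME action=brake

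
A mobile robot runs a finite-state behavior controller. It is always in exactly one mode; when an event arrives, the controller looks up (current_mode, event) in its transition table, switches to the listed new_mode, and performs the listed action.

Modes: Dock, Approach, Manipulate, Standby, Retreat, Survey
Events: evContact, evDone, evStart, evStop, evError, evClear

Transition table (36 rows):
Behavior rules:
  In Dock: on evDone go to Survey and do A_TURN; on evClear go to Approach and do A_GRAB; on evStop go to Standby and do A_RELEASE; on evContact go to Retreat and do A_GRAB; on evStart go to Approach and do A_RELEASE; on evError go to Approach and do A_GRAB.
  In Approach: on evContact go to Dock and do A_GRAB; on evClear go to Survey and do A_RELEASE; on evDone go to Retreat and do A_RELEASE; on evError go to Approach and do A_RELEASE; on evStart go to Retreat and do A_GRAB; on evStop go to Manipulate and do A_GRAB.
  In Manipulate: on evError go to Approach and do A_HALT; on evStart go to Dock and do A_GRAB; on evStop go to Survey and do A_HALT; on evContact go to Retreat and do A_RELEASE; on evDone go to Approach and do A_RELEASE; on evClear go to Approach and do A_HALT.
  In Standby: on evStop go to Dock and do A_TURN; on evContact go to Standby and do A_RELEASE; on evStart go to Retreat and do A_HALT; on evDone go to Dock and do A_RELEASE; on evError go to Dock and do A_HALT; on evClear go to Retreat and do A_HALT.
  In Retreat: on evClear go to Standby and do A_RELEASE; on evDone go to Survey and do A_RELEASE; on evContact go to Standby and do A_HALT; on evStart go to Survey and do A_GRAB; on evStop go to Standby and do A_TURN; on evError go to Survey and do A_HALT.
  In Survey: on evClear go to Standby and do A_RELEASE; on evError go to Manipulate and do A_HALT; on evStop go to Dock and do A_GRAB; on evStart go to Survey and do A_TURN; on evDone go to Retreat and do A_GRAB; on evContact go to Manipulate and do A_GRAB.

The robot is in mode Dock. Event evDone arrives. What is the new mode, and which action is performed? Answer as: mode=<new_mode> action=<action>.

current mode = Dock; filter table to that mode:
  (Dock, evDone) → (Survey, A_TURN)  ← event matches
  (Dock, evClear) → (Approach, A_GRAB)
  (Dock, evStop) → (Standby, A_RELEASE)
  (Dock, evContact) → (Retreat, A_GRAB)
  (Dock, evStart) → (Approach, A_RELEASE)
  (Dock, evError) → (Approach, A_GRAB)
event = evDone selects (Survey, A_TURN)

mode=Survey action=A_TURN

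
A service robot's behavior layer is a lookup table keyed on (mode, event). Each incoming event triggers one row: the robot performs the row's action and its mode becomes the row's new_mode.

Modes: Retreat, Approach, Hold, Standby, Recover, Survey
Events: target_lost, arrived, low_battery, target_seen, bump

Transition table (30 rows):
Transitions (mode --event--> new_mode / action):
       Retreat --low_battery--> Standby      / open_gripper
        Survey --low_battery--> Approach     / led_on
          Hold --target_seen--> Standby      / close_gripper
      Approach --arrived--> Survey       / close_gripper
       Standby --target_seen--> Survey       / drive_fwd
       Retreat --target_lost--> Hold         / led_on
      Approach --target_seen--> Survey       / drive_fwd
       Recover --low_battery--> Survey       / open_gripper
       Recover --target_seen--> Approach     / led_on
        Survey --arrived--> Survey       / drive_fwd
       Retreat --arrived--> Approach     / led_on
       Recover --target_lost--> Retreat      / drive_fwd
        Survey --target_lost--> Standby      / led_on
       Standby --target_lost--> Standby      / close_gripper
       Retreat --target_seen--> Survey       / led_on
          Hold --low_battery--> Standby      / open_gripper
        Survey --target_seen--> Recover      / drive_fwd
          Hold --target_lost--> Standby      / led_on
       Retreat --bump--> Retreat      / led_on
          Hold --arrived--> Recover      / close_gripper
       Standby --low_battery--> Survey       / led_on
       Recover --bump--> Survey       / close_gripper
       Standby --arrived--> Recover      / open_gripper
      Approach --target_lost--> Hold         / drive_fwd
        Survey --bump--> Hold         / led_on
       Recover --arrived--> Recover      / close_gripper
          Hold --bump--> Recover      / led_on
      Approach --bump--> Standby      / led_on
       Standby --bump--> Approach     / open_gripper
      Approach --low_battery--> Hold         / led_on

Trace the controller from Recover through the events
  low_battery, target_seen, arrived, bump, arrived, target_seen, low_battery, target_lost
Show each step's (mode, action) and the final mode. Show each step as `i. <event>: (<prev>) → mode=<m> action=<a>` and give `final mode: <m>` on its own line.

1. low_battery: (Recover) → mode=Survey action=open_gripper
2. target_seen: (Survey) → mode=Recover action=drive_fwd
3. arrived: (Recover) → mode=Recover action=close_gripper
4. bump: (Recover) → mode=Survey action=close_gripper
5. arrived: (Survey) → mode=Survey action=drive_fwd
6. target_seen: (Survey) → mode=Recover action=drive_fwd
7. low_battery: (Recover) → mode=Survey action=open_gripper
8. target_lost: (Survey) → mode=Standby action=led_on

final mode: Standby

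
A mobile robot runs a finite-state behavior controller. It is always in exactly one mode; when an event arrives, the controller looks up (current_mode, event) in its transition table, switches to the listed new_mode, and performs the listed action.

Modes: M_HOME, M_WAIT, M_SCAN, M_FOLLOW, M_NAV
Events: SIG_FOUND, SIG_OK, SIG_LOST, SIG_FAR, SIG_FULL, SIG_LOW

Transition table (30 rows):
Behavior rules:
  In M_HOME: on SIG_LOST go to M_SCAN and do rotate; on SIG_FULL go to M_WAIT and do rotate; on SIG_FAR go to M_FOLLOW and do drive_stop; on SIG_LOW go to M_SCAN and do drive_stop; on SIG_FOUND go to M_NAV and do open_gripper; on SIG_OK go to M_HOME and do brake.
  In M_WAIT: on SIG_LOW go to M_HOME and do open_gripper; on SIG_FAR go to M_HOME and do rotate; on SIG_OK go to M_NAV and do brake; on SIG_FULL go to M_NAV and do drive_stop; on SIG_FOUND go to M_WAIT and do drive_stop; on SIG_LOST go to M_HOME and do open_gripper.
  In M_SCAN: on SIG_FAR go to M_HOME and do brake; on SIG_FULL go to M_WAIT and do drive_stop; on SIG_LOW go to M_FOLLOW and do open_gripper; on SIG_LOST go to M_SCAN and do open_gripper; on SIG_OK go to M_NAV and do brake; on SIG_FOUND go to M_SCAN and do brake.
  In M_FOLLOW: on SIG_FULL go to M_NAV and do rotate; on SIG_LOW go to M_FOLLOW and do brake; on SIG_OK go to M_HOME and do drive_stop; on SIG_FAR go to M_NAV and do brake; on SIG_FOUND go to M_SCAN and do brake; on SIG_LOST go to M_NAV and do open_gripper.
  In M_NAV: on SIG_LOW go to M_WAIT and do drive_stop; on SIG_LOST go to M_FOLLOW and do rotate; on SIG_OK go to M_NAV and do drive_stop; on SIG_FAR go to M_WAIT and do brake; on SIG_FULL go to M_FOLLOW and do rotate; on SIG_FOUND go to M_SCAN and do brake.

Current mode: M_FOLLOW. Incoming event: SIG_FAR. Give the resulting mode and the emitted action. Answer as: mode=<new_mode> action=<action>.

mode=M_NAV action=brake

current mode = M_FOLLOW; filter table to that mode:
  (M_FOLLOW, SIG_FULL) → (M_NAV, rotate)
  (M_FOLLOW, SIG_LOW) → (M_FOLLOW, brake)
  (M_FOLLOW, SIG_OK) → (M_HOME, drive_stop)
  (M_FOLLOW, SIG_FAR) → (M_NAV, brake)  ← event matches
  (M_FOLLOW, SIG_FOUND) → (M_SCAN, brake)
  (M_FOLLOW, SIG_LOST) → (M_NAV, open_gripper)
event = SIG_FAR selects (M_NAV, brake)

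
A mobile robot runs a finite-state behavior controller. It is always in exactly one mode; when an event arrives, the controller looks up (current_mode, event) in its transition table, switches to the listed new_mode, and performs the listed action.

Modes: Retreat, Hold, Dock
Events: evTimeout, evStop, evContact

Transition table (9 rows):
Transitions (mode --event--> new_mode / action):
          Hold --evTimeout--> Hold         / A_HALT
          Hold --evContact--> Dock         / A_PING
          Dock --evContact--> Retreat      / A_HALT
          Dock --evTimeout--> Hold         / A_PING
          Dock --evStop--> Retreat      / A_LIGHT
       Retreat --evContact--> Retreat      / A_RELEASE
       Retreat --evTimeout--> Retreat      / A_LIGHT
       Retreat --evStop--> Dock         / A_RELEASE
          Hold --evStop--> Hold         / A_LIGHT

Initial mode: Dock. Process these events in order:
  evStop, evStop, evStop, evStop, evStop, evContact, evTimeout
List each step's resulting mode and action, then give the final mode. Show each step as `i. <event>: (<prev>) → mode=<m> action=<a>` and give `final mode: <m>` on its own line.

final mode: Retreat

1. evStop: (Dock) → mode=Retreat action=A_LIGHT
2. evStop: (Retreat) → mode=Dock action=A_RELEASE
3. evStop: (Dock) → mode=Retreat action=A_LIGHT
4. evStop: (Retreat) → mode=Dock action=A_RELEASE
5. evStop: (Dock) → mode=Retreat action=A_LIGHT
6. evContact: (Retreat) → mode=Retreat action=A_RELEASE
7. evTimeout: (Retreat) → mode=Retreat action=A_LIGHT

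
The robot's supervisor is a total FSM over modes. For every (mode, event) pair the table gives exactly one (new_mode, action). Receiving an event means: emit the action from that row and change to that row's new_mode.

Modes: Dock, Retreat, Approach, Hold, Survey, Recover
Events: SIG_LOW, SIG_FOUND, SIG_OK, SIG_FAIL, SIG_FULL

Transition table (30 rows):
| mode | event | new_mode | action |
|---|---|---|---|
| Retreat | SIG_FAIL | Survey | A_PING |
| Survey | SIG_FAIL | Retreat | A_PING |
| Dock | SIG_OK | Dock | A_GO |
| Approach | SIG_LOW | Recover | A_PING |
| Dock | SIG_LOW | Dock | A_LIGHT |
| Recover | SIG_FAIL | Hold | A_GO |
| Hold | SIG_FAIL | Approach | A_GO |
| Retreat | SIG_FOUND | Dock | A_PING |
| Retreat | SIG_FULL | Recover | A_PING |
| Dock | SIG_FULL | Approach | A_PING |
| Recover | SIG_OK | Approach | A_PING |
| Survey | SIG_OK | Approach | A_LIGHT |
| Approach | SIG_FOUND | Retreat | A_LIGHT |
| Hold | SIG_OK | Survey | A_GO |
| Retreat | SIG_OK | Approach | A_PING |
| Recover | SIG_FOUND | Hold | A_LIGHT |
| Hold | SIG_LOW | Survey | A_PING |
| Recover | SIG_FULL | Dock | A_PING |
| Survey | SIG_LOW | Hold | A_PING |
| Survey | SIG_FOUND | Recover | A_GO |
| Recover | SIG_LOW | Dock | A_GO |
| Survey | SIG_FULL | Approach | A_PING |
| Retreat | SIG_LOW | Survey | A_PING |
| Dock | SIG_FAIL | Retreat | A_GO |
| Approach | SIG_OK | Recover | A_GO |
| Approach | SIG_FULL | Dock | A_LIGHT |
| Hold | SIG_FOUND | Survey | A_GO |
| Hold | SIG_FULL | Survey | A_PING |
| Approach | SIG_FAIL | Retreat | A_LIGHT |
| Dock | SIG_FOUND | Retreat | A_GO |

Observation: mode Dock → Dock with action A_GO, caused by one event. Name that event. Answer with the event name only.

SIG_OK

try SIG_LOW: (Dock, SIG_LOW) → (Dock, A_LIGHT)
try SIG_FOUND: (Dock, SIG_FOUND) → (Retreat, A_GO)
try SIG_OK: (Dock, SIG_OK) → (Dock, A_GO)  ← matches
try SIG_FAIL: (Dock, SIG_FAIL) → (Retreat, A_GO)
try SIG_FULL: (Dock, SIG_FULL) → (Approach, A_PING)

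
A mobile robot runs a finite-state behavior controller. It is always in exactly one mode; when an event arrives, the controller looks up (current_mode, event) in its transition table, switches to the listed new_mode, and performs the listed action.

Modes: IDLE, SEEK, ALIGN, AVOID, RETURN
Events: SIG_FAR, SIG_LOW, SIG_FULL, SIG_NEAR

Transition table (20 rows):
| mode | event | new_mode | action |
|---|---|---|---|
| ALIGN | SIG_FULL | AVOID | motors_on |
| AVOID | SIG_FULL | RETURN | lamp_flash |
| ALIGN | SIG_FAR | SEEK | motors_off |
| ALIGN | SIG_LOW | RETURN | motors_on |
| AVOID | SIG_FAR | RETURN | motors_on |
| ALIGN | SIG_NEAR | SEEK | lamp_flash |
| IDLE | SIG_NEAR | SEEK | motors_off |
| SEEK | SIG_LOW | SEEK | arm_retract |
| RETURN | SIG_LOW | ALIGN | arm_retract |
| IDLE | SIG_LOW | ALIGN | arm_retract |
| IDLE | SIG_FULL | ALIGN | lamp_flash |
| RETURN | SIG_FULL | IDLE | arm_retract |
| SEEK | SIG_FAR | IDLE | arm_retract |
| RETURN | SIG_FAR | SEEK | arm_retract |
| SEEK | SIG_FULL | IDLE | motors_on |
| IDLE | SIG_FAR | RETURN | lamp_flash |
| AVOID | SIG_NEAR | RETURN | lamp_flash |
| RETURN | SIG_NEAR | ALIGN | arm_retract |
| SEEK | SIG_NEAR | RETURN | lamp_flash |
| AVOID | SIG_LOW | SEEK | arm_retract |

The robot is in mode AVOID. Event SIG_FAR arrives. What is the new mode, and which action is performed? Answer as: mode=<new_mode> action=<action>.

mode=RETURN action=motors_on

current mode = AVOID; filter table to that mode:
  (AVOID, SIG_FULL) → (RETURN, lamp_flash)
  (AVOID, SIG_FAR) → (RETURN, motors_on)  ← event matches
  (AVOID, SIG_NEAR) → (RETURN, lamp_flash)
  (AVOID, SIG_LOW) → (SEEK, arm_retract)
event = SIG_FAR selects (RETURN, motors_on)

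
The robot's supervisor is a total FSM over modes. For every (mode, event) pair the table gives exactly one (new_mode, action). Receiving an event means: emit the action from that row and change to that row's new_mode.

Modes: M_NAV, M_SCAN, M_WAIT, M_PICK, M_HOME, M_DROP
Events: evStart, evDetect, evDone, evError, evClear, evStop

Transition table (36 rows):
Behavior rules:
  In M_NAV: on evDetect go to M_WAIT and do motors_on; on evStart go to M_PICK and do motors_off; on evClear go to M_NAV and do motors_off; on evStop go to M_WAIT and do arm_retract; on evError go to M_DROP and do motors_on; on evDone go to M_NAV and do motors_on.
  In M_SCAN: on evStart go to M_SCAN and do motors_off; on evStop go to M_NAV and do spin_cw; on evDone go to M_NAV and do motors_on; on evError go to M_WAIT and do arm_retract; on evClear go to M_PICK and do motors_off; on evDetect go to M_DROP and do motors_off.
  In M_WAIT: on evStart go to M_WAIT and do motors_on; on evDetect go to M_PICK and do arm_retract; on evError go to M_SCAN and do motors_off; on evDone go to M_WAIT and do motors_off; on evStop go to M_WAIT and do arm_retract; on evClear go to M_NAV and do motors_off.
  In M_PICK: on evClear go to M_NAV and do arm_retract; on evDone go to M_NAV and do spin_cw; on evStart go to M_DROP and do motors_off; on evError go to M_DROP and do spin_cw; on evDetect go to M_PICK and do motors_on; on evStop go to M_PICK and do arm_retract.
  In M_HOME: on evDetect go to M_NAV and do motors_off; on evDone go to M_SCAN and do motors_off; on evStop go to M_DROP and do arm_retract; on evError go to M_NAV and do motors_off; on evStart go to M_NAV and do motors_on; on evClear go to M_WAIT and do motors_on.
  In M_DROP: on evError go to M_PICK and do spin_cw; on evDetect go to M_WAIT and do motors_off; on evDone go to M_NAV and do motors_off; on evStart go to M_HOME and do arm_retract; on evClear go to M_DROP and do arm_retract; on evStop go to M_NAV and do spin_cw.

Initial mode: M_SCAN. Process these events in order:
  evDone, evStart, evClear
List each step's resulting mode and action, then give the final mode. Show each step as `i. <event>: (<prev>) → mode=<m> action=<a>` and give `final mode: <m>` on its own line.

final mode: M_NAV

1. evDone: (M_SCAN) → mode=M_NAV action=motors_on
2. evStart: (M_NAV) → mode=M_PICK action=motors_off
3. evClear: (M_PICK) → mode=M_NAV action=arm_retract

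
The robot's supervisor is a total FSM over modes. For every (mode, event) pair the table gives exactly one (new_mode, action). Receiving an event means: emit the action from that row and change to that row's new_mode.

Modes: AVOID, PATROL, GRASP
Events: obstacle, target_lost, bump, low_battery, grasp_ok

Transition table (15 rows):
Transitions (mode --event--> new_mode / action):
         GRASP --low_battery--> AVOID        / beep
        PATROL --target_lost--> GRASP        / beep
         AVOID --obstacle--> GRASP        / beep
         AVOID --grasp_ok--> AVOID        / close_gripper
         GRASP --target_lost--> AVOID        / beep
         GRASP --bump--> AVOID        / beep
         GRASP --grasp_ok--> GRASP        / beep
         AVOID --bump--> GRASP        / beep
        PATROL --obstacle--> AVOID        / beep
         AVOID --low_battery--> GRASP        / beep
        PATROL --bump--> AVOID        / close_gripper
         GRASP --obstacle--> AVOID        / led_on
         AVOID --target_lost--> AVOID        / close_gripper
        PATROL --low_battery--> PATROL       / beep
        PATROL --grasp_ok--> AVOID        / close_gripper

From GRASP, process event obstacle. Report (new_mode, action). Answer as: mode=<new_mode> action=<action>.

current mode = GRASP; filter table to that mode:
  (GRASP, low_battery) → (AVOID, beep)
  (GRASP, target_lost) → (AVOID, beep)
  (GRASP, bump) → (AVOID, beep)
  (GRASP, grasp_ok) → (GRASP, beep)
  (GRASP, obstacle) → (AVOID, led_on)  ← event matches
event = obstacle selects (AVOID, led_on)

mode=AVOID action=led_on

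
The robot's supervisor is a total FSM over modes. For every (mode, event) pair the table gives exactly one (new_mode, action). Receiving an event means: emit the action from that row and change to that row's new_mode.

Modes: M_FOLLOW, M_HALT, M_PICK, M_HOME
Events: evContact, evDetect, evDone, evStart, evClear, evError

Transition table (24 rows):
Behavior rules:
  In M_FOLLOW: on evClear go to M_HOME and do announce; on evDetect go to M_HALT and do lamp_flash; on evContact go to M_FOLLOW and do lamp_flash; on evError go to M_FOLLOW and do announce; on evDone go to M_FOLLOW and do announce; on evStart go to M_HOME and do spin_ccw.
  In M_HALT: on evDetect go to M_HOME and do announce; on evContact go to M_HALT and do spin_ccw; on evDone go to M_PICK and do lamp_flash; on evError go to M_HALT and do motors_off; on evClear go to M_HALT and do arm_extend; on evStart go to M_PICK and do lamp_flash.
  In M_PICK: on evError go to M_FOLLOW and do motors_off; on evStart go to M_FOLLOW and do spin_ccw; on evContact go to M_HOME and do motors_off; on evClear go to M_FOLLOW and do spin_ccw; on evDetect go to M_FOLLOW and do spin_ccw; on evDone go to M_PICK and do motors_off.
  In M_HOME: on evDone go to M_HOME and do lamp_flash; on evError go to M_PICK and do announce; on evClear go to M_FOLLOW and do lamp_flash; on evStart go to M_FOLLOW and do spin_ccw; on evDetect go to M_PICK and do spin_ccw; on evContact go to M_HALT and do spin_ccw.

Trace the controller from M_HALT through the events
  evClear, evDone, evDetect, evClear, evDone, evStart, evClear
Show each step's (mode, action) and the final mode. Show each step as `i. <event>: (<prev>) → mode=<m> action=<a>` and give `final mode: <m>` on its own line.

1. evClear: (M_HALT) → mode=M_HALT action=arm_extend
2. evDone: (M_HALT) → mode=M_PICK action=lamp_flash
3. evDetect: (M_PICK) → mode=M_FOLLOW action=spin_ccw
4. evClear: (M_FOLLOW) → mode=M_HOME action=announce
5. evDone: (M_HOME) → mode=M_HOME action=lamp_flash
6. evStart: (M_HOME) → mode=M_FOLLOW action=spin_ccw
7. evClear: (M_FOLLOW) → mode=M_HOME action=announce

final mode: M_HOME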